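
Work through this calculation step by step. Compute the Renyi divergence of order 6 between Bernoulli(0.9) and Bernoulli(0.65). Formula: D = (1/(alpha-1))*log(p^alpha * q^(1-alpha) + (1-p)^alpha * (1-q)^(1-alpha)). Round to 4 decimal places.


Renyi divergence of order alpha between Bernoulli distributions:
D = (1/(alpha-1))*log(p^alpha * q^(1-alpha) + (1-p)^alpha * (1-q)^(1-alpha)).
alpha = 6, p = 0.9, q = 0.65.
p^alpha * q^(1-alpha) = 0.9^6 * 0.65^-5 = 4.58024.
(1-p)^alpha * (1-q)^(1-alpha) = 0.1^6 * 0.35^-5 = 0.00019.
sum = 4.58024 + 0.00019 = 4.580431.
D = (1/5)*log(4.580431) = 0.3044

0.3044


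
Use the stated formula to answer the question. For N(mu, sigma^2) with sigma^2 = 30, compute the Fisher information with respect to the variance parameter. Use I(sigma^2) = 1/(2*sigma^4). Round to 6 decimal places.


Fisher information for variance: I(sigma^2) = 1/(2*sigma^4).
sigma^2 = 30, so sigma^4 = 900.
I = 1/(2*900) = 1/1800 = 0.000556

0.000556


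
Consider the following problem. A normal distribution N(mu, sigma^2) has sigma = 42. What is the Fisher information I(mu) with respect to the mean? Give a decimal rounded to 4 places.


The Fisher information for the mean of a normal distribution is I(mu) = 1/sigma^2.
sigma = 42, so sigma^2 = 1764.
I(mu) = 1/1764 = 0.0006

0.0006


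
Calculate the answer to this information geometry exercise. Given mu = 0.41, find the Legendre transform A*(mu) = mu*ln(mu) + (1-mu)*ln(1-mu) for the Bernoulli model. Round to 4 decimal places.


Legendre transform for Bernoulli:
A*(mu) = mu*log(mu) + (1-mu)*log(1-mu).
mu = 0.41, 1-mu = 0.59.
mu*log(mu) = 0.41*log(0.41) = -0.365555.
(1-mu)*log(1-mu) = 0.59*log(0.59) = -0.311303.
A* = -0.365555 + -0.311303 = -0.6769

-0.6769


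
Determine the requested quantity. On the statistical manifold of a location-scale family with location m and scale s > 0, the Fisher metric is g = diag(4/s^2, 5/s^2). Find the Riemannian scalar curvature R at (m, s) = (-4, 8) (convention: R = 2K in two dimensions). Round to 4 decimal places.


The metric has the form g = (A dm^2 + B ds^2)/s^2 with A = 4, B = 5.
Substitute u = sqrt(A/B)*m: g = B*(du^2 + ds^2)/s^2, i.e. B times the
Poincare upper half-plane metric, which has constant Gaussian curvature -1.
Scaling a 2D metric by a constant c divides the Gaussian curvature by c,
so K = -1/B = -1/(5) = -0.2000 everywhere (the point (m, s) = (-4, 8) is irrelevant:
the curvature is constant).
Scalar curvature in dimension 2: R = 2K = -2/(5) = -0.4000.

-0.4000


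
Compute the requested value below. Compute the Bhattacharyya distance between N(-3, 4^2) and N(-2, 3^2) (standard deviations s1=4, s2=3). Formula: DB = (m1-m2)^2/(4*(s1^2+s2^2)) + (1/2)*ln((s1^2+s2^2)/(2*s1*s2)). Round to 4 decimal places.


Bhattacharyya distance between two Gaussians:
DB = (m1-m2)^2/(4*(s1^2+s2^2)) + (1/2)*ln((s1^2+s2^2)/(2*s1*s2)).
(m1-m2)^2 = (-1)^2 = 1.
s1^2+s2^2 = 16 + 9 = 25.
term1 = 1/100 = 0.01.
term2 = 0.5*ln(25/24.0) = 0.020411.
DB = 0.01 + 0.020411 = 0.0304

0.0304


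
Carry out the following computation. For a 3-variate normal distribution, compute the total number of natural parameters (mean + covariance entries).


Exponential family dimension calculation:
For 3-dim MVN: mean has 3 params, covariance has 3*4/2 = 6 unique entries.
Total dim = 3 + 6 = 9.

9


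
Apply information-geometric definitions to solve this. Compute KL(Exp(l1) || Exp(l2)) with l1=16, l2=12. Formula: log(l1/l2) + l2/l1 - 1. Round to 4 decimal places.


KL divergence for exponential family:
KL = log(l1/l2) + l2/l1 - 1.
log(16/12) = 0.287682.
12/16 = 0.75.
KL = 0.287682 + 0.75 - 1 = 0.0377

0.0377


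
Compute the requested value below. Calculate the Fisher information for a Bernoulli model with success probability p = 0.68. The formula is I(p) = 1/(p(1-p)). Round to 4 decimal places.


For Bernoulli(p), Fisher information is I(p) = 1/(p*(1-p)).
p = 0.68, 1-p = 0.32.
p*(1-p) = 0.2176.
I(p) = 1/0.2176 = 4.5956

4.5956


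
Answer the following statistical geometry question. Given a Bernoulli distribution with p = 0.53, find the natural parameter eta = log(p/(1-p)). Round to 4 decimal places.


Natural parameter for Bernoulli: eta = log(p/(1-p)).
p = 0.53, 1-p = 0.47.
p/(1-p) = 1.12766.
eta = log(1.12766) = 0.1201

0.1201


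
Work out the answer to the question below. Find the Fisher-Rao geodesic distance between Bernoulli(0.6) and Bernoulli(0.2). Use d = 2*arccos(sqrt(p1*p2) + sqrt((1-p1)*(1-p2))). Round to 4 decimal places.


Geodesic distance on Bernoulli manifold:
d(p1,p2) = 2*arccos(sqrt(p1*p2) + sqrt((1-p1)*(1-p2))).
sqrt(p1*p2) = sqrt(0.6*0.2) = 0.34641.
sqrt((1-p1)*(1-p2)) = sqrt(0.4*0.8) = 0.565685.
arg = 0.34641 + 0.565685 = 0.912096.
d = 2*arccos(0.912096) = 0.8449

0.8449


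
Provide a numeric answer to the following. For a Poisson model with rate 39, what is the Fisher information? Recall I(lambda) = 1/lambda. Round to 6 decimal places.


Fisher information for Poisson: I(lambda) = 1/lambda.
lambda = 39.
I(lambda) = 1/39 = 0.025641

0.025641


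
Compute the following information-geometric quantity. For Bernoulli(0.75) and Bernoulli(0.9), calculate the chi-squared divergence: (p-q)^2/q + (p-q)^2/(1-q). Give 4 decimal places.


Chi-squared divergence between Bernoulli distributions:
chi^2 = (p-q)^2/q + (p-q)^2/(1-q).
p = 0.75, q = 0.9, p-q = -0.15.
(p-q)^2 = 0.0225.
term1 = 0.0225/0.9 = 0.025.
term2 = 0.0225/0.1 = 0.225.
chi^2 = 0.025 + 0.225 = 0.2500

0.2500


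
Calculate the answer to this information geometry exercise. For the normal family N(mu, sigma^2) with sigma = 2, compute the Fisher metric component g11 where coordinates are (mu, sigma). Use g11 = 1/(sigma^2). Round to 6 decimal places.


For the 2-parameter normal family, the Fisher metric has:
  g11 = 1/sigma^2, g22 = 2/sigma^2.
sigma = 2, sigma^2 = 4.
g11 = 0.250000

0.250000


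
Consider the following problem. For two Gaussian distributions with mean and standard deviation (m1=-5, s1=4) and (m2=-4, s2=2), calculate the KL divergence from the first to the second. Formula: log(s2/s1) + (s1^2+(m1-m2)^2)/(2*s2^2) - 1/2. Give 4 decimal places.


KL divergence between normal distributions:
KL = log(s2/s1) + (s1^2 + (m1-m2)^2)/(2*s2^2) - 1/2.
log(2/4) = -0.693147.
(4^2 + (-5--4)^2)/(2*2^2) = (16 + 1)/8 = 2.125.
KL = -0.693147 + 2.125 - 0.5 = 0.9319

0.9319


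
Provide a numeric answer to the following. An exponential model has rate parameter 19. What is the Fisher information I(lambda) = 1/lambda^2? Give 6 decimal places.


Fisher information for exponential: I(lambda) = 1/lambda^2.
lambda = 19, lambda^2 = 361.
I = 1/361 = 0.002770

0.002770


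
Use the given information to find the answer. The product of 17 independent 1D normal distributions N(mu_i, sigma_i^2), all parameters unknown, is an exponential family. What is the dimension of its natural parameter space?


Exponential family dimension calculation:
Each univariate normal has two natural parameters (mu/sigma^2 and -1/(2 sigma^2)).
With 17 independent components, dim = 2 * 17 = 34.

34


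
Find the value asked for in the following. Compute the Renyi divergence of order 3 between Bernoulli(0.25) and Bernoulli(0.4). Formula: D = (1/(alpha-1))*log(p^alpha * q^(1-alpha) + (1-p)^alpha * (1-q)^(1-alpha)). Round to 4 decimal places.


Renyi divergence of order alpha between Bernoulli distributions:
D = (1/(alpha-1))*log(p^alpha * q^(1-alpha) + (1-p)^alpha * (1-q)^(1-alpha)).
alpha = 3, p = 0.25, q = 0.4.
p^alpha * q^(1-alpha) = 0.25^3 * 0.4^-2 = 0.097656.
(1-p)^alpha * (1-q)^(1-alpha) = 0.75^3 * 0.6^-2 = 1.171875.
sum = 0.097656 + 1.171875 = 1.269531.
D = (1/2)*log(1.269531) = 0.1193

0.1193


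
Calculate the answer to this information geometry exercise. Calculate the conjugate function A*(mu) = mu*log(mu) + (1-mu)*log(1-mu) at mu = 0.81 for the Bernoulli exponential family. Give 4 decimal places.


Legendre transform for Bernoulli:
A*(mu) = mu*log(mu) + (1-mu)*log(1-mu).
mu = 0.81, 1-mu = 0.19.
mu*log(mu) = 0.81*log(0.81) = -0.170684.
(1-mu)*log(1-mu) = 0.19*log(0.19) = -0.315539.
A* = -0.170684 + -0.315539 = -0.4862

-0.4862


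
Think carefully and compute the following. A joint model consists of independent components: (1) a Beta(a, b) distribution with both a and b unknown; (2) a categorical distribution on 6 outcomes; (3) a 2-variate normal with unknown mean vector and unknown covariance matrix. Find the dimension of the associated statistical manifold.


The dimension of a statistical manifold equals the number of free
(independent) real parameters of the model. For a product of independent
blocks the parameter counts add.
- Beta (a, b): 2.
- categorical on 6 outcomes (probabilities sum to 1): 6-1 = 5.
- 2-variate normal: 2 (mean) + 2*3/2 = 3 (symmetric covariance) = 5.
Total = 2 + 5 + 5 = 12.
Dimension = 12

12


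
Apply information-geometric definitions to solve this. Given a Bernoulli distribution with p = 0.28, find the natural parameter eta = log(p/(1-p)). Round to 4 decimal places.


Natural parameter for Bernoulli: eta = log(p/(1-p)).
p = 0.28, 1-p = 0.72.
p/(1-p) = 0.388889.
eta = log(0.388889) = -0.9445

-0.9445


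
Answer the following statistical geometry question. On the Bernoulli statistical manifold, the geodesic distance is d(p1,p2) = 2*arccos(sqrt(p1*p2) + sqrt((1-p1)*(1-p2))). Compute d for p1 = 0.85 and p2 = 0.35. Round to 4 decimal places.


Geodesic distance on Bernoulli manifold:
d(p1,p2) = 2*arccos(sqrt(p1*p2) + sqrt((1-p1)*(1-p2))).
sqrt(p1*p2) = sqrt(0.85*0.35) = 0.545436.
sqrt((1-p1)*(1-p2)) = sqrt(0.15*0.65) = 0.31225.
arg = 0.545436 + 0.31225 = 0.857686.
d = 2*arccos(0.857686) = 1.0801

1.0801


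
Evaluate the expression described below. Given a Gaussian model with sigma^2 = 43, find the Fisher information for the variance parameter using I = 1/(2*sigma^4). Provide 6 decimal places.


Fisher information for variance: I(sigma^2) = 1/(2*sigma^4).
sigma^2 = 43, so sigma^4 = 1849.
I = 1/(2*1849) = 1/3698 = 0.000270

0.000270


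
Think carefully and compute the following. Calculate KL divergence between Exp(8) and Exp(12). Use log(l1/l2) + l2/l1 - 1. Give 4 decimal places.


KL divergence for exponential family:
KL = log(l1/l2) + l2/l1 - 1.
log(8/12) = -0.405465.
12/8 = 1.5.
KL = -0.405465 + 1.5 - 1 = 0.0945

0.0945


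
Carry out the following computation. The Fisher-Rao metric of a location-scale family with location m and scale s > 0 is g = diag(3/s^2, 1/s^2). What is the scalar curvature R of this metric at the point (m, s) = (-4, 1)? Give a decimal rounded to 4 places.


The metric has the form g = (A dm^2 + B ds^2)/s^2 with A = 3, B = 1.
Substitute u = sqrt(A/B)*m: g = B*(du^2 + ds^2)/s^2, i.e. B times the
Poincare upper half-plane metric, which has constant Gaussian curvature -1.
Scaling a 2D metric by a constant c divides the Gaussian curvature by c,
so K = -1/B = -1/(1) = -1.0000 everywhere (the point (m, s) = (-4, 1) is irrelevant:
the curvature is constant).
Scalar curvature in dimension 2: R = 2K = -2/(1) = -2.0000.

-2.0000


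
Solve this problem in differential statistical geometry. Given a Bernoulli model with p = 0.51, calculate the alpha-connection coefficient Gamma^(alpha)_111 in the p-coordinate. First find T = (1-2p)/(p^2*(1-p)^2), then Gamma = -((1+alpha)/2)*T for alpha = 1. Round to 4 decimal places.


Skewness (Amari-Chentsov) tensor: T = (1-2p)/(p^2*(1-p)^2).
p = 0.51, 1-2p = -0.02, p^2 = 0.2601, (1-p)^2 = 0.2401.
T = -0.02/(0.2601 * 0.2401) = -0.320256.
In the p-coordinate, Gamma^(alpha) = Gamma^(0) - (alpha/2)*T with Gamma^(0) = (1/2)*g'(p) = -T/2,
so Gamma^(alpha) = -((1+alpha)/2)*T.
alpha = 1, -(1+alpha)/2 = -1.0.
Gamma = -1.0 * -0.320256 = 0.3203

0.3203


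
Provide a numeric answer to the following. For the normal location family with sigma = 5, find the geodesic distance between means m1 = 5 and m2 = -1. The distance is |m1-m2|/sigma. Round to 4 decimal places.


On the fixed-variance normal subfamily, geodesic distance = |m1-m2|/sigma.
|5 - -1| = 6.
sigma = 5.
d = 6/5 = 1.2000

1.2000


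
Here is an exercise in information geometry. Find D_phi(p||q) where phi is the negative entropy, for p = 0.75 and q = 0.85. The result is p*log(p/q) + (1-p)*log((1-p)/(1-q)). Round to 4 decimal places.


Bregman divergence with negative entropy generator:
D = p*log(p/q) + (1-p)*log((1-p)/(1-q)).
p = 0.75, q = 0.85.
p*log(p/q) = 0.75*log(0.75/0.85) = -0.093872.
(1-p)*log((1-p)/(1-q)) = 0.25*log(0.25/0.15) = 0.127706.
D = -0.093872 + 0.127706 = 0.0338

0.0338


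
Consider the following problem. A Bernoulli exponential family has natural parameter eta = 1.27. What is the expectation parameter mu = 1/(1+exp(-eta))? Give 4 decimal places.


Dual coordinate (expectation parameter) for Bernoulli:
mu = 1/(1+exp(-eta)).
eta = 1.27.
exp(-eta) = exp(-1.27) = 0.280832.
mu = 1/(1+0.280832) = 0.7807

0.7807


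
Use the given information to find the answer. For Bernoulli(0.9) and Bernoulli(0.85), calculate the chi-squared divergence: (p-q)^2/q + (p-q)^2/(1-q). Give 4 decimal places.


Chi-squared divergence between Bernoulli distributions:
chi^2 = (p-q)^2/q + (p-q)^2/(1-q).
p = 0.9, q = 0.85, p-q = 0.05.
(p-q)^2 = 0.0025.
term1 = 0.0025/0.85 = 0.002941.
term2 = 0.0025/0.15 = 0.016667.
chi^2 = 0.002941 + 0.016667 = 0.0196

0.0196


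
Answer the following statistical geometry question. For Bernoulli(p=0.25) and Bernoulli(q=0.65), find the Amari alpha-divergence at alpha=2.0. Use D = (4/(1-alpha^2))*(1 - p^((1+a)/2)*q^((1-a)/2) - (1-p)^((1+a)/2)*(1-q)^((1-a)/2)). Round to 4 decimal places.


Amari alpha-divergence:
D = (4/(1-alpha^2))*(1 - p^((1+a)/2)*q^((1-a)/2) - (1-p)^((1+a)/2)*(1-q)^((1-a)/2)).
alpha = 2.0, p = 0.25, q = 0.65.
e1 = (1+alpha)/2 = 1.5, e2 = (1-alpha)/2 = -0.5.
t1 = p^e1 * q^e2 = 0.25^1.5 * 0.65^-0.5 = 0.155043.
t2 = (1-p)^e1 * (1-q)^e2 = 0.75^1.5 * 0.35^-0.5 = 1.097888.
4/(1-alpha^2) = -1.333333.
D = -1.333333*(1 - 0.155043 - 1.097888) = 0.3372

0.3372


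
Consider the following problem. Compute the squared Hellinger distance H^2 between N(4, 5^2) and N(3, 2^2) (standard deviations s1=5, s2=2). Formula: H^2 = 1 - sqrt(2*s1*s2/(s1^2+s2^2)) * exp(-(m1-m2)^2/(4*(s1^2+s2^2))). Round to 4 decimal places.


Squared Hellinger distance for Gaussians:
H^2 = 1 - sqrt(2*s1*s2/(s1^2+s2^2)) * exp(-(m1-m2)^2/(4*(s1^2+s2^2))).
s1^2 = 25, s2^2 = 4, s1^2+s2^2 = 29.
sqrt(2*5*2/(29)) = 0.830455.
(m1-m2)^2 = (1)^2 = 1.
exp(-1/(4*29)) = exp(-0.008621) = 0.991416.
H^2 = 1 - 0.830455*0.991416 = 0.1767

0.1767


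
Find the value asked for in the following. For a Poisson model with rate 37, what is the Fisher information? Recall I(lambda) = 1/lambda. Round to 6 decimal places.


Fisher information for Poisson: I(lambda) = 1/lambda.
lambda = 37.
I(lambda) = 1/37 = 0.027027

0.027027


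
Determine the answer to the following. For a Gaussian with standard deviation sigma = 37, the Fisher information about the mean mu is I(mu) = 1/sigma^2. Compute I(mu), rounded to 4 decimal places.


The Fisher information for the mean of a normal distribution is I(mu) = 1/sigma^2.
sigma = 37, so sigma^2 = 1369.
I(mu) = 1/1369 = 0.0007

0.0007


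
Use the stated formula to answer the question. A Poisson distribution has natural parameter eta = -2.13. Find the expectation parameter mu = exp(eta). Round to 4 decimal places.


Expectation parameter for Poisson exponential family:
mu = exp(eta).
eta = -2.13.
mu = exp(-2.13) = 0.1188

0.1188


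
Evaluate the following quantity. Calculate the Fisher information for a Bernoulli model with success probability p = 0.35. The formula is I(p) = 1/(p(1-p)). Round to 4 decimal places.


For Bernoulli(p), Fisher information is I(p) = 1/(p*(1-p)).
p = 0.35, 1-p = 0.65.
p*(1-p) = 0.2275.
I(p) = 1/0.2275 = 4.3956

4.3956


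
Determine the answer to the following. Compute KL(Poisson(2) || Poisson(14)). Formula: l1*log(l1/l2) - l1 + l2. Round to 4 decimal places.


KL divergence for Poisson:
KL = l1*log(l1/l2) - l1 + l2.
l1 = 2, l2 = 14.
log(2/14) = -1.94591.
l1*log(l1/l2) = 2 * -1.94591 = -3.89182.
KL = -3.89182 - 2 + 14 = 8.1082

8.1082


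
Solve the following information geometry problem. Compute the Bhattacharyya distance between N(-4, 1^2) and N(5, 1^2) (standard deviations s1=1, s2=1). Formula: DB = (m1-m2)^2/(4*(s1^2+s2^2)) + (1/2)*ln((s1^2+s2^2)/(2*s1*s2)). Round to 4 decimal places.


Bhattacharyya distance between two Gaussians:
DB = (m1-m2)^2/(4*(s1^2+s2^2)) + (1/2)*ln((s1^2+s2^2)/(2*s1*s2)).
(m1-m2)^2 = (-9)^2 = 81.
s1^2+s2^2 = 1 + 1 = 2.
term1 = 81/8 = 10.125.
term2 = 0.5*ln(2/2.0) = 0.0.
DB = 10.125 + 0.0 = 10.1250

10.1250


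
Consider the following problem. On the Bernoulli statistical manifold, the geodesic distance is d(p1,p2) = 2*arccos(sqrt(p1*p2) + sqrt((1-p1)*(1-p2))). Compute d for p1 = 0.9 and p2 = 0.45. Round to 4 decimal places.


Geodesic distance on Bernoulli manifold:
d(p1,p2) = 2*arccos(sqrt(p1*p2) + sqrt((1-p1)*(1-p2))).
sqrt(p1*p2) = sqrt(0.9*0.45) = 0.636396.
sqrt((1-p1)*(1-p2)) = sqrt(0.1*0.55) = 0.234521.
arg = 0.636396 + 0.234521 = 0.870917.
d = 2*arccos(0.870917) = 1.0275

1.0275


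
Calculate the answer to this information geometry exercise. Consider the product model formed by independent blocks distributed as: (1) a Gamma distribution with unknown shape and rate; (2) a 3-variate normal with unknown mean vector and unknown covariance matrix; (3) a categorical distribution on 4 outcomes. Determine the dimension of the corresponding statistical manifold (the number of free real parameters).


The dimension of a statistical manifold equals the number of free
(independent) real parameters of the model. For a product of independent
blocks the parameter counts add.
- Gamma (shape, rate): 2.
- 3-variate normal: 3 (mean) + 3*4/2 = 6 (symmetric covariance) = 9.
- categorical on 4 outcomes (probabilities sum to 1): 4-1 = 3.
Total = 2 + 9 + 3 = 14.
Dimension = 14

14


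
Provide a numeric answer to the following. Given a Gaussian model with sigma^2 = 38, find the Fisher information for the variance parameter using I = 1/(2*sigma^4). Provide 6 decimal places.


Fisher information for variance: I(sigma^2) = 1/(2*sigma^4).
sigma^2 = 38, so sigma^4 = 1444.
I = 1/(2*1444) = 1/2888 = 0.000346

0.000346


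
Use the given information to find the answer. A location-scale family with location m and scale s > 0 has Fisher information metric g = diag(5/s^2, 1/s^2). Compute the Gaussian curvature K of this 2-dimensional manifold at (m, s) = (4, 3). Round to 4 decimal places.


The metric has the form g = (A dm^2 + B ds^2)/s^2 with A = 5, B = 1.
Substitute u = sqrt(A/B)*m: g = B*(du^2 + ds^2)/s^2, i.e. B times the
Poincare upper half-plane metric, which has constant Gaussian curvature -1.
Scaling a 2D metric by a constant c divides the Gaussian curvature by c,
so K = -1/B = -1/(1) = -1.0000 everywhere (the point (m, s) = (4, 3) is irrelevant:
the curvature is constant).
The requested Gaussian curvature is K = -1.0000.

-1.0000


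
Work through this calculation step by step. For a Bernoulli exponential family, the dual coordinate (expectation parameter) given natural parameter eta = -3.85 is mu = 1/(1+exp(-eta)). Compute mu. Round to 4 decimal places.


Dual coordinate (expectation parameter) for Bernoulli:
mu = 1/(1+exp(-eta)).
eta = -3.85.
exp(-eta) = exp(3.85) = 46.993063.
mu = 1/(1+46.993063) = 0.0208

0.0208


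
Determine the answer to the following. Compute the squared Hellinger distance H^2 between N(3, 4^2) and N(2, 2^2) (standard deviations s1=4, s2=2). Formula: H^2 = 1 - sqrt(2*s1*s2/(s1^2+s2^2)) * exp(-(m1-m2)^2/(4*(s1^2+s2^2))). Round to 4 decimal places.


Squared Hellinger distance for Gaussians:
H^2 = 1 - sqrt(2*s1*s2/(s1^2+s2^2)) * exp(-(m1-m2)^2/(4*(s1^2+s2^2))).
s1^2 = 16, s2^2 = 4, s1^2+s2^2 = 20.
sqrt(2*4*2/(20)) = 0.894427.
(m1-m2)^2 = (1)^2 = 1.
exp(-1/(4*20)) = exp(-0.0125) = 0.987578.
H^2 = 1 - 0.894427*0.987578 = 0.1167

0.1167


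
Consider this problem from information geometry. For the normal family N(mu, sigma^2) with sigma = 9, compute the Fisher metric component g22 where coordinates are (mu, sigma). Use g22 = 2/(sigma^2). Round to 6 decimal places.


For the 2-parameter normal family, the Fisher metric has:
  g11 = 1/sigma^2, g22 = 2/sigma^2.
sigma = 9, sigma^2 = 81.
g22 = 0.024691

0.024691


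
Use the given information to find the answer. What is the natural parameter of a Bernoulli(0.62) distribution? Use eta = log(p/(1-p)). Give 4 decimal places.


Natural parameter for Bernoulli: eta = log(p/(1-p)).
p = 0.62, 1-p = 0.38.
p/(1-p) = 1.631579.
eta = log(1.631579) = 0.4895

0.4895


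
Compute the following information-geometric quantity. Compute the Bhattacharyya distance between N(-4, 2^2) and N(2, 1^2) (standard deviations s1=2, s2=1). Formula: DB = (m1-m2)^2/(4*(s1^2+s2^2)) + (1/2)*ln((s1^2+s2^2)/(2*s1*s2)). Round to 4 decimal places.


Bhattacharyya distance between two Gaussians:
DB = (m1-m2)^2/(4*(s1^2+s2^2)) + (1/2)*ln((s1^2+s2^2)/(2*s1*s2)).
(m1-m2)^2 = (-6)^2 = 36.
s1^2+s2^2 = 4 + 1 = 5.
term1 = 36/20 = 1.8.
term2 = 0.5*ln(5/4.0) = 0.111572.
DB = 1.8 + 0.111572 = 1.9116

1.9116


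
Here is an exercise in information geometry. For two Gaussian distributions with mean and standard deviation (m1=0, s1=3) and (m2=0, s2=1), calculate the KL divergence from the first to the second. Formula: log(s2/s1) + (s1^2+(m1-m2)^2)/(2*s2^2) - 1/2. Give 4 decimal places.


KL divergence between normal distributions:
KL = log(s2/s1) + (s1^2 + (m1-m2)^2)/(2*s2^2) - 1/2.
log(1/3) = -1.098612.
(3^2 + (0-0)^2)/(2*1^2) = (9 + 0)/2 = 4.5.
KL = -1.098612 + 4.5 - 0.5 = 2.9014

2.9014


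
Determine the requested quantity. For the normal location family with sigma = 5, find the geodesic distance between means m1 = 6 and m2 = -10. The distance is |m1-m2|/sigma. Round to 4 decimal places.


On the fixed-variance normal subfamily, geodesic distance = |m1-m2|/sigma.
|6 - -10| = 16.
sigma = 5.
d = 16/5 = 3.2000

3.2000


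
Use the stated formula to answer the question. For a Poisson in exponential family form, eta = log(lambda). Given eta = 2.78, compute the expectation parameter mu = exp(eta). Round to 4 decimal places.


Expectation parameter for Poisson exponential family:
mu = exp(eta).
eta = 2.78.
mu = exp(2.78) = 16.1190

16.1190


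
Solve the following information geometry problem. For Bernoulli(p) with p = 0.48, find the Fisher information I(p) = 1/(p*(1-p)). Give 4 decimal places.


For Bernoulli(p), Fisher information is I(p) = 1/(p*(1-p)).
p = 0.48, 1-p = 0.52.
p*(1-p) = 0.2496.
I(p) = 1/0.2496 = 4.0064

4.0064


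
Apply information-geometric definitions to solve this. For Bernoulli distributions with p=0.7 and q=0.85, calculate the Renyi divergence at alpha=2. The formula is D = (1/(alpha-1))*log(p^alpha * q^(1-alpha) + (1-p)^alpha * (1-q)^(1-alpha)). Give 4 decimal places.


Renyi divergence of order alpha between Bernoulli distributions:
D = (1/(alpha-1))*log(p^alpha * q^(1-alpha) + (1-p)^alpha * (1-q)^(1-alpha)).
alpha = 2, p = 0.7, q = 0.85.
p^alpha * q^(1-alpha) = 0.7^2 * 0.85^-1 = 0.576471.
(1-p)^alpha * (1-q)^(1-alpha) = 0.3^2 * 0.15^-1 = 0.6.
sum = 0.576471 + 0.6 = 1.176471.
D = (1/1)*log(1.176471) = 0.1625

0.1625


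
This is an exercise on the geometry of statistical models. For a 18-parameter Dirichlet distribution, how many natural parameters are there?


Exponential family dimension calculation:
Dirichlet with 18 components has 18 natural parameters.

18


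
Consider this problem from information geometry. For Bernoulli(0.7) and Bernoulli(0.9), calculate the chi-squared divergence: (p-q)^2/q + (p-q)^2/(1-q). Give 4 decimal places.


Chi-squared divergence between Bernoulli distributions:
chi^2 = (p-q)^2/q + (p-q)^2/(1-q).
p = 0.7, q = 0.9, p-q = -0.2.
(p-q)^2 = 0.04.
term1 = 0.04/0.9 = 0.044444.
term2 = 0.04/0.1 = 0.4.
chi^2 = 0.044444 + 0.4 = 0.4444

0.4444


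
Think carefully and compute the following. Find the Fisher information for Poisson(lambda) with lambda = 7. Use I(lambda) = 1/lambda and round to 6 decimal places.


Fisher information for Poisson: I(lambda) = 1/lambda.
lambda = 7.
I(lambda) = 1/7 = 0.142857

0.142857


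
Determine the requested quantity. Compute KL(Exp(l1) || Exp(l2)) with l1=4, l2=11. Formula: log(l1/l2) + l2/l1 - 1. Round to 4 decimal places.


KL divergence for exponential family:
KL = log(l1/l2) + l2/l1 - 1.
log(4/11) = -1.011601.
11/4 = 2.75.
KL = -1.011601 + 2.75 - 1 = 0.7384

0.7384


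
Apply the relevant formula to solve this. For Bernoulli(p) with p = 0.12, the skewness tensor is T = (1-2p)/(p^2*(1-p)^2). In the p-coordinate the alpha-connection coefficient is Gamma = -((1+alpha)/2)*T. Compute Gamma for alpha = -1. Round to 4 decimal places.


Skewness (Amari-Chentsov) tensor: T = (1-2p)/(p^2*(1-p)^2).
p = 0.12, 1-2p = 0.76, p^2 = 0.0144, (1-p)^2 = 0.7744.
T = 0.76/(0.0144 * 0.7744) = 68.153122.
In the p-coordinate, Gamma^(alpha) = Gamma^(0) - (alpha/2)*T with Gamma^(0) = (1/2)*g'(p) = -T/2,
so Gamma^(alpha) = -((1+alpha)/2)*T.
alpha = -1, -(1+alpha)/2 = 0.0.
Gamma = 0.0 * 68.153122 = 0.0000

0.0000


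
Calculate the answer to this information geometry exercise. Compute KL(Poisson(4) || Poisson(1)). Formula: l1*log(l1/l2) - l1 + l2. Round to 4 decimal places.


KL divergence for Poisson:
KL = l1*log(l1/l2) - l1 + l2.
l1 = 4, l2 = 1.
log(4/1) = 1.386294.
l1*log(l1/l2) = 4 * 1.386294 = 5.545177.
KL = 5.545177 - 4 + 1 = 2.5452

2.5452


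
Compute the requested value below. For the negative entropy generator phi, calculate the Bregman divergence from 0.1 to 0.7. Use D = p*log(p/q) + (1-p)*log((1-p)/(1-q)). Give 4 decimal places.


Bregman divergence with negative entropy generator:
D = p*log(p/q) + (1-p)*log((1-p)/(1-q)).
p = 0.1, q = 0.7.
p*log(p/q) = 0.1*log(0.1/0.7) = -0.194591.
(1-p)*log((1-p)/(1-q)) = 0.9*log(0.9/0.3) = 0.988751.
D = -0.194591 + 0.988751 = 0.7942

0.7942


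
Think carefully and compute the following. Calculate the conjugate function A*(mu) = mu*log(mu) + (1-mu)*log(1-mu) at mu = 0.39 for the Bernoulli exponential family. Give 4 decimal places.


Legendre transform for Bernoulli:
A*(mu) = mu*log(mu) + (1-mu)*log(1-mu).
mu = 0.39, 1-mu = 0.61.
mu*log(mu) = 0.39*log(0.39) = -0.367227.
(1-mu)*log(1-mu) = 0.61*log(0.61) = -0.301521.
A* = -0.367227 + -0.301521 = -0.6687

-0.6687


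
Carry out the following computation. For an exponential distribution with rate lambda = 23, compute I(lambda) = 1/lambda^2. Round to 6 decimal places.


Fisher information for exponential: I(lambda) = 1/lambda^2.
lambda = 23, lambda^2 = 529.
I = 1/529 = 0.001890

0.001890


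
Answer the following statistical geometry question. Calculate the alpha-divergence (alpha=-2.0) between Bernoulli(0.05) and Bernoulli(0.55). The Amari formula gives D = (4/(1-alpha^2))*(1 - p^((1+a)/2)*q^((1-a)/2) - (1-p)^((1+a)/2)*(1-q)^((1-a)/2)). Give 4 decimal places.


Amari alpha-divergence:
D = (4/(1-alpha^2))*(1 - p^((1+a)/2)*q^((1-a)/2) - (1-p)^((1+a)/2)*(1-q)^((1-a)/2)).
alpha = -2.0, p = 0.05, q = 0.55.
e1 = (1+alpha)/2 = -0.5, e2 = (1-alpha)/2 = 1.5.
t1 = p^e1 * q^e2 = 0.05^-0.5 * 0.55^1.5 = 1.824144.
t2 = (1-p)^e1 * (1-q)^e2 = 0.95^-0.5 * 0.45^1.5 = 0.309711.
4/(1-alpha^2) = -1.333333.
D = -1.333333*(1 - 1.824144 - 0.309711) = 1.5118

1.5118


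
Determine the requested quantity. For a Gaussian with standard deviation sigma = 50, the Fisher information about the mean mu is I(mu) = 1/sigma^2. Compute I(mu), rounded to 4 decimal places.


The Fisher information for the mean of a normal distribution is I(mu) = 1/sigma^2.
sigma = 50, so sigma^2 = 2500.
I(mu) = 1/2500 = 0.0004

0.0004


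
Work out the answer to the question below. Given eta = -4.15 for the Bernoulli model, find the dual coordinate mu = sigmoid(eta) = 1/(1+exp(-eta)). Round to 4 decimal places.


Dual coordinate (expectation parameter) for Bernoulli:
mu = 1/(1+exp(-eta)).
eta = -4.15.
exp(-eta) = exp(4.15) = 63.434.
mu = 1/(1+63.434) = 0.0155

0.0155


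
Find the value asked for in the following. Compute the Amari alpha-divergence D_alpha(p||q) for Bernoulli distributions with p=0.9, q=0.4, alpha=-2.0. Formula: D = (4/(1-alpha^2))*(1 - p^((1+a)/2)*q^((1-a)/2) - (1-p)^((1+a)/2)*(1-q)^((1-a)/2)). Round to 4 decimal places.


Amari alpha-divergence:
D = (4/(1-alpha^2))*(1 - p^((1+a)/2)*q^((1-a)/2) - (1-p)^((1+a)/2)*(1-q)^((1-a)/2)).
alpha = -2.0, p = 0.9, q = 0.4.
e1 = (1+alpha)/2 = -0.5, e2 = (1-alpha)/2 = 1.5.
t1 = p^e1 * q^e2 = 0.9^-0.5 * 0.4^1.5 = 0.266667.
t2 = (1-p)^e1 * (1-q)^e2 = 0.1^-0.5 * 0.6^1.5 = 1.469694.
4/(1-alpha^2) = -1.333333.
D = -1.333333*(1 - 0.266667 - 1.469694) = 0.9818

0.9818


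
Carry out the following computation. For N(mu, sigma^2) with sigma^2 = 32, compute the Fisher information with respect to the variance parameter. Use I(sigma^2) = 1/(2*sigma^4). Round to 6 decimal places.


Fisher information for variance: I(sigma^2) = 1/(2*sigma^4).
sigma^2 = 32, so sigma^4 = 1024.
I = 1/(2*1024) = 1/2048 = 0.000488

0.000488


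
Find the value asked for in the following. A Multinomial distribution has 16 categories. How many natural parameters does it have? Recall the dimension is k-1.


Exponential family dimension calculation:
For Multinomial with k=16 categories, dim = k-1 = 15.

15


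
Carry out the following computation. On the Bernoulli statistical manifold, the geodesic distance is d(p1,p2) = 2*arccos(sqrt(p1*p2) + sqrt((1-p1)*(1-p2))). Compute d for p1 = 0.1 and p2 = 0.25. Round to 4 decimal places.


Geodesic distance on Bernoulli manifold:
d(p1,p2) = 2*arccos(sqrt(p1*p2) + sqrt((1-p1)*(1-p2))).
sqrt(p1*p2) = sqrt(0.1*0.25) = 0.158114.
sqrt((1-p1)*(1-p2)) = sqrt(0.9*0.75) = 0.821584.
arg = 0.158114 + 0.821584 = 0.979698.
d = 2*arccos(0.979698) = 0.4037

0.4037


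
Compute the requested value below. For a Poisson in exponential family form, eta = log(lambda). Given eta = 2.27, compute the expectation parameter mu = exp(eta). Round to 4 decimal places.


Expectation parameter for Poisson exponential family:
mu = exp(eta).
eta = 2.27.
mu = exp(2.27) = 9.6794

9.6794


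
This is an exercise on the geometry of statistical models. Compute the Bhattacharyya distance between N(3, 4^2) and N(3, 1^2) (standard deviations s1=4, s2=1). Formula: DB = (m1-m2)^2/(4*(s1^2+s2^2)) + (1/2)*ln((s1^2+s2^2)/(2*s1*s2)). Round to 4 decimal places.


Bhattacharyya distance between two Gaussians:
DB = (m1-m2)^2/(4*(s1^2+s2^2)) + (1/2)*ln((s1^2+s2^2)/(2*s1*s2)).
(m1-m2)^2 = (0)^2 = 0.
s1^2+s2^2 = 16 + 1 = 17.
term1 = 0/68 = 0.0.
term2 = 0.5*ln(17/8.0) = 0.376886.
DB = 0.0 + 0.376886 = 0.3769

0.3769


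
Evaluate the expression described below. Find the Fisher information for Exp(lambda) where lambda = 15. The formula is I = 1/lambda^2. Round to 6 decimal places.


Fisher information for exponential: I(lambda) = 1/lambda^2.
lambda = 15, lambda^2 = 225.
I = 1/225 = 0.004444

0.004444


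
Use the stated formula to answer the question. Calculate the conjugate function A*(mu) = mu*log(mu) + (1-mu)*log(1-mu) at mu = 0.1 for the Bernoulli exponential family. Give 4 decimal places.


Legendre transform for Bernoulli:
A*(mu) = mu*log(mu) + (1-mu)*log(1-mu).
mu = 0.1, 1-mu = 0.9.
mu*log(mu) = 0.1*log(0.1) = -0.230259.
(1-mu)*log(1-mu) = 0.9*log(0.9) = -0.094824.
A* = -0.230259 + -0.094824 = -0.3251

-0.3251


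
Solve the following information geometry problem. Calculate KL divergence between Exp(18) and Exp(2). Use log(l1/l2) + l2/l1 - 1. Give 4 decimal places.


KL divergence for exponential family:
KL = log(l1/l2) + l2/l1 - 1.
log(18/2) = 2.197225.
2/18 = 0.111111.
KL = 2.197225 + 0.111111 - 1 = 1.3083

1.3083


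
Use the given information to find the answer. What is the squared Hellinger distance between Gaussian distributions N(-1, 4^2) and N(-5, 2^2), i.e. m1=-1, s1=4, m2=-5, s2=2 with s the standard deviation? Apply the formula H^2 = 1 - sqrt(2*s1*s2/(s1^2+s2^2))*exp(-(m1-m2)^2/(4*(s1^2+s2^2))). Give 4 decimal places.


Squared Hellinger distance for Gaussians:
H^2 = 1 - sqrt(2*s1*s2/(s1^2+s2^2)) * exp(-(m1-m2)^2/(4*(s1^2+s2^2))).
s1^2 = 16, s2^2 = 4, s1^2+s2^2 = 20.
sqrt(2*4*2/(20)) = 0.894427.
(m1-m2)^2 = (4)^2 = 16.
exp(-16/(4*20)) = exp(-0.2) = 0.818731.
H^2 = 1 - 0.894427*0.818731 = 0.2677

0.2677


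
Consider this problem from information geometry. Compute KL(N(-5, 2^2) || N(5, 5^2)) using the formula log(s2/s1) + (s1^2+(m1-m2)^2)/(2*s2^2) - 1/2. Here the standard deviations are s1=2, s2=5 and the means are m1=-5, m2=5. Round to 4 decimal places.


KL divergence between normal distributions:
KL = log(s2/s1) + (s1^2 + (m1-m2)^2)/(2*s2^2) - 1/2.
log(5/2) = 0.916291.
(2^2 + (-5-5)^2)/(2*5^2) = (4 + 100)/50 = 2.08.
KL = 0.916291 + 2.08 - 0.5 = 2.4963

2.4963


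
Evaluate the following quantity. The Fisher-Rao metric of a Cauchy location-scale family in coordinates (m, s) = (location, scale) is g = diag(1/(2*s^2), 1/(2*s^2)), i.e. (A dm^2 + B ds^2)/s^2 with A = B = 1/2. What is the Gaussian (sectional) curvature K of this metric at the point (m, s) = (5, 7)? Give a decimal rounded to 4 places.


The metric has the form g = (A dm^2 + B ds^2)/s^2 with A = 1/2, B = 1/2.
Substitute u = sqrt(A/B)*m: g = B*(du^2 + ds^2)/s^2, i.e. B times the
Poincare upper half-plane metric, which has constant Gaussian curvature -1.
Scaling a 2D metric by a constant c divides the Gaussian curvature by c,
so K = -1/B = -1/(1/2) = -2.0000 everywhere (the point (m, s) = (5, 7) is irrelevant:
the curvature is constant).
The requested Gaussian curvature is K = -2.0000.

-2.0000


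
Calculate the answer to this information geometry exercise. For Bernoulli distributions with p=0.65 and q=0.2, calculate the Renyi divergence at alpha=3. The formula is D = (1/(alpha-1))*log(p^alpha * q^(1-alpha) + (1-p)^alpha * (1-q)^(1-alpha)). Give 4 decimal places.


Renyi divergence of order alpha between Bernoulli distributions:
D = (1/(alpha-1))*log(p^alpha * q^(1-alpha) + (1-p)^alpha * (1-q)^(1-alpha)).
alpha = 3, p = 0.65, q = 0.2.
p^alpha * q^(1-alpha) = 0.65^3 * 0.2^-2 = 6.865625.
(1-p)^alpha * (1-q)^(1-alpha) = 0.35^3 * 0.8^-2 = 0.066992.
sum = 6.865625 + 0.066992 = 6.932617.
D = (1/2)*log(6.932617) = 0.9681

0.9681


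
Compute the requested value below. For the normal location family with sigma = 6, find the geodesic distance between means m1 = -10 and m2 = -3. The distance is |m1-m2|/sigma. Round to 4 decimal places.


On the fixed-variance normal subfamily, geodesic distance = |m1-m2|/sigma.
|-10 - -3| = 7.
sigma = 6.
d = 7/6 = 1.1667

1.1667


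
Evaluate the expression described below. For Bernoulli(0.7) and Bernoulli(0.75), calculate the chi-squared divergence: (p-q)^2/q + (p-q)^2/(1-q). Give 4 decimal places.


Chi-squared divergence between Bernoulli distributions:
chi^2 = (p-q)^2/q + (p-q)^2/(1-q).
p = 0.7, q = 0.75, p-q = -0.05.
(p-q)^2 = 0.0025.
term1 = 0.0025/0.75 = 0.003333.
term2 = 0.0025/0.25 = 0.01.
chi^2 = 0.003333 + 0.01 = 0.0133

0.0133


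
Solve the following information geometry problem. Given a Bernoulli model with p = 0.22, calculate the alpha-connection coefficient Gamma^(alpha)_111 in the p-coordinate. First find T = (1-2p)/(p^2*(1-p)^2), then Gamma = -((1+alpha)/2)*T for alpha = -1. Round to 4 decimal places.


Skewness (Amari-Chentsov) tensor: T = (1-2p)/(p^2*(1-p)^2).
p = 0.22, 1-2p = 0.56, p^2 = 0.0484, (1-p)^2 = 0.6084.
T = 0.56/(0.0484 * 0.6084) = 19.017502.
In the p-coordinate, Gamma^(alpha) = Gamma^(0) - (alpha/2)*T with Gamma^(0) = (1/2)*g'(p) = -T/2,
so Gamma^(alpha) = -((1+alpha)/2)*T.
alpha = -1, -(1+alpha)/2 = 0.0.
Gamma = 0.0 * 19.017502 = 0.0000

0.0000


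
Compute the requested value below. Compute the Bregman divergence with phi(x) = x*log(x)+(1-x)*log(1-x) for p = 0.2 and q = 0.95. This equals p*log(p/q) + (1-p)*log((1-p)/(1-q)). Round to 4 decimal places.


Bregman divergence with negative entropy generator:
D = p*log(p/q) + (1-p)*log((1-p)/(1-q)).
p = 0.2, q = 0.95.
p*log(p/q) = 0.2*log(0.2/0.95) = -0.311629.
(1-p)*log((1-p)/(1-q)) = 0.8*log(0.8/0.05) = 2.218071.
D = -0.311629 + 2.218071 = 1.9064

1.9064


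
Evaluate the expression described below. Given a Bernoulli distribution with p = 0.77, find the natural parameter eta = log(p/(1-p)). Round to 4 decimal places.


Natural parameter for Bernoulli: eta = log(p/(1-p)).
p = 0.77, 1-p = 0.23.
p/(1-p) = 3.347826.
eta = log(3.347826) = 1.2083

1.2083


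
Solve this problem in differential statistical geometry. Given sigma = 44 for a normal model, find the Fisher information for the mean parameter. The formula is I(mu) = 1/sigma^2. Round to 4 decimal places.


The Fisher information for the mean of a normal distribution is I(mu) = 1/sigma^2.
sigma = 44, so sigma^2 = 1936.
I(mu) = 1/1936 = 0.0005

0.0005


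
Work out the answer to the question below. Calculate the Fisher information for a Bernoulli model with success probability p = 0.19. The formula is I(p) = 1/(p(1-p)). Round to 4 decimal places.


For Bernoulli(p), Fisher information is I(p) = 1/(p*(1-p)).
p = 0.19, 1-p = 0.81.
p*(1-p) = 0.1539.
I(p) = 1/0.1539 = 6.4977

6.4977


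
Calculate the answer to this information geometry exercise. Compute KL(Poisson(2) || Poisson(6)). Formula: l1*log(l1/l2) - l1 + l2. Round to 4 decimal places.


KL divergence for Poisson:
KL = l1*log(l1/l2) - l1 + l2.
l1 = 2, l2 = 6.
log(2/6) = -1.098612.
l1*log(l1/l2) = 2 * -1.098612 = -2.197225.
KL = -2.197225 - 2 + 6 = 1.8028

1.8028


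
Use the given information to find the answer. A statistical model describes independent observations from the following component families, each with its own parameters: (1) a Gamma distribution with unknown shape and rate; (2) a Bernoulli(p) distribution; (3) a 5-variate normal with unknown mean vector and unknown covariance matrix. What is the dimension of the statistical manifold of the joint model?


The dimension of a statistical manifold equals the number of free
(independent) real parameters of the model. For a product of independent
blocks the parameter counts add.
- Gamma (shape, rate): 2.
- Bernoulli (p): 1.
- 5-variate normal: 5 (mean) + 5*6/2 = 15 (symmetric covariance) = 20.
Total = 2 + 1 + 20 = 23.
Dimension = 23

23


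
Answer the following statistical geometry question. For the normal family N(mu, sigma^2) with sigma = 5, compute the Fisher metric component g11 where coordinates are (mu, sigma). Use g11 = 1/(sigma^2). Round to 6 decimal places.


For the 2-parameter normal family, the Fisher metric has:
  g11 = 1/sigma^2, g22 = 2/sigma^2.
sigma = 5, sigma^2 = 25.
g11 = 0.040000

0.040000


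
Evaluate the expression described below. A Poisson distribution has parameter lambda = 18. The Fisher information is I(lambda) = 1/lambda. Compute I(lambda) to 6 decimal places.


Fisher information for Poisson: I(lambda) = 1/lambda.
lambda = 18.
I(lambda) = 1/18 = 0.055556

0.055556


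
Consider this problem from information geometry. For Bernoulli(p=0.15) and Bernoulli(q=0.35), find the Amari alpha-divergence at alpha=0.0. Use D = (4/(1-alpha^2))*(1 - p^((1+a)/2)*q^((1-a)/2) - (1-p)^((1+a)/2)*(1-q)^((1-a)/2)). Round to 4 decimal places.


Amari alpha-divergence:
D = (4/(1-alpha^2))*(1 - p^((1+a)/2)*q^((1-a)/2) - (1-p)^((1+a)/2)*(1-q)^((1-a)/2)).
alpha = 0.0, p = 0.15, q = 0.35.
e1 = (1+alpha)/2 = 0.5, e2 = (1-alpha)/2 = 0.5.
t1 = p^e1 * q^e2 = 0.15^0.5 * 0.35^0.5 = 0.229129.
t2 = (1-p)^e1 * (1-q)^e2 = 0.85^0.5 * 0.65^0.5 = 0.743303.
4/(1-alpha^2) = 4.0.
D = 4.0*(1 - 0.229129 - 0.743303) = 0.1103

0.1103


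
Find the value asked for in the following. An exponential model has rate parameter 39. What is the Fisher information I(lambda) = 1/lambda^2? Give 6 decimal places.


Fisher information for exponential: I(lambda) = 1/lambda^2.
lambda = 39, lambda^2 = 1521.
I = 1/1521 = 0.000657

0.000657


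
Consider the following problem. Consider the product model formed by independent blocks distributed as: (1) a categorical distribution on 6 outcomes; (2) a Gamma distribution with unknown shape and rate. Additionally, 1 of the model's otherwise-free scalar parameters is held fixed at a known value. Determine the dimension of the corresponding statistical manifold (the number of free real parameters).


The dimension of a statistical manifold equals the number of free
(independent) real parameters of the model. For a product of independent
blocks the parameter counts add.
- categorical on 6 outcomes (probabilities sum to 1): 6-1 = 5.
- Gamma (shape, rate): 2.
Total = 5 + 2 = 7.
1 parameter(s) fixed at known values: 7 - 1 = 6.
Dimension = 6

6
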